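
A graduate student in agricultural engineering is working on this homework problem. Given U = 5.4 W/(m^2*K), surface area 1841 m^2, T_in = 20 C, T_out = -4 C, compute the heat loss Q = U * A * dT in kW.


dT = 20 - (-4) = 24 K
Q = U * A * dT
  = 5.4 * 1841 * 24
  = 238593.60 W = 238.59 kW


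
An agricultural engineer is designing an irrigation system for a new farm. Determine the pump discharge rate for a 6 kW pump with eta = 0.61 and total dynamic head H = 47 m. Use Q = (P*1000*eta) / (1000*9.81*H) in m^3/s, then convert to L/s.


Q = (P * 1000 * eta) / (rho * g * H)
  = (6 * 1000 * 0.61) / (1000 * 9.81 * 47)
  = 3660 / 461070
  = 0.00794 m^3/s = 7.94 L/s


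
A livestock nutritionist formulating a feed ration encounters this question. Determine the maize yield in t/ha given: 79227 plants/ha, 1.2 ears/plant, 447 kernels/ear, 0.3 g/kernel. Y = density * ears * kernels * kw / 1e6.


Y = density * ears * kernels * kw
  = 79227 * 1.2 * 447 * 0.3 g/ha
  = 12749208.84 g/ha
  = 12749.21 kg/ha = 12.75 t/ha


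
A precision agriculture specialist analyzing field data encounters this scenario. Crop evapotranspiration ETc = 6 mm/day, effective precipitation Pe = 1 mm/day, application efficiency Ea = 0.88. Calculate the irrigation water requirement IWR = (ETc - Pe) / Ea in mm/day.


IWR = (ETc - Pe) / Ea
    = (6 - 1) / 0.88
    = 5 / 0.88
    = 5.68 mm/day


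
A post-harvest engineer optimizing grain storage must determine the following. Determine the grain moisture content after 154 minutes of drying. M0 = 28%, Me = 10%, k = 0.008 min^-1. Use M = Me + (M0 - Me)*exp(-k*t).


M = Me + (M0 - Me) * e^(-k*t)
  = 10 + (28 - 10) * e^(-0.008*154)
  = 10 + 18 * e^(-1.232)
  = 10 + 18 * 0.29171
  = 10 + 5.2508
  = 15.25%


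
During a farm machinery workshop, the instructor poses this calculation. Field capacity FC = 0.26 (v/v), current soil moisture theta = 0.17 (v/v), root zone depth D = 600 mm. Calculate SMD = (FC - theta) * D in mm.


SMD = (FC - theta) * D
    = (0.26 - 0.17) * 600
    = 0.090 * 600
    = 54 mm


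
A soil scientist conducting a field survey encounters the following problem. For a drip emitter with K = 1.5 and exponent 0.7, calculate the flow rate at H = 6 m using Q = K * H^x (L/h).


Q = K * H^x
  = 1.5 * 6^0.7
  = 1.5 * 3.5051
  = 5.26 L/h


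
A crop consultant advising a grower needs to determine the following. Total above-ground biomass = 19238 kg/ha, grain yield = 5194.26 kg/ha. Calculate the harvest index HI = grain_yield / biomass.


HI = grain_yield / biomass
   = 5194.26 / 19238
   = 0.27


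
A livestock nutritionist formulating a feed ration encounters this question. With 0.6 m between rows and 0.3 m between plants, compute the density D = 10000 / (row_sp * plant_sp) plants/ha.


D = 10000 / (row_sp * plant_sp)
  = 10000 / (0.6 * 0.3)
  = 10000 / 0.1800
  = 55555.56 plants/ha


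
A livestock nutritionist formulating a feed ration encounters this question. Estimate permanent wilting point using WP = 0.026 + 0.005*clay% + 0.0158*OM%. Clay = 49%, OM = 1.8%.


WP = 0.026 + 0.005*49 + 0.0158*1.8
   = 0.026 + 0.2450 + 0.0284
   = 0.2994


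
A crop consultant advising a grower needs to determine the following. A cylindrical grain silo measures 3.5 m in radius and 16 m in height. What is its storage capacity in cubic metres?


V = pi * r^2 * h
  = pi * 3.5^2 * 16
  = pi * 12.25 * 16
  = 615.75 m^3


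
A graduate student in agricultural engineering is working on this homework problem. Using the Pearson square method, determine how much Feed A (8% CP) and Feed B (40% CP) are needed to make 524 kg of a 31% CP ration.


parts_A = CP_b - target = 40 - 31 = 9
parts_B = target - CP_a = 31 - 8 = 23
total_parts = 9 + 23 = 32
Feed A = 524 * 9 / 32 = 147.38 kg
Feed B = 524 * 23 / 32 = 376.63 kg

147.38 kg


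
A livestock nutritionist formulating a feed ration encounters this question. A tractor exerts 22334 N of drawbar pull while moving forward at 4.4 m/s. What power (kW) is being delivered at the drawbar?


P = F * v / 1000
  = 22334 * 4.4 / 1000
  = 98269.60 / 1000
  = 98.27 kW


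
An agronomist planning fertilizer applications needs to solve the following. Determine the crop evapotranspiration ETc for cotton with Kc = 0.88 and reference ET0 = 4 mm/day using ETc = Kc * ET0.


ETc = Kc * ET0
    = 0.88 * 4
    = 3.52 mm/day


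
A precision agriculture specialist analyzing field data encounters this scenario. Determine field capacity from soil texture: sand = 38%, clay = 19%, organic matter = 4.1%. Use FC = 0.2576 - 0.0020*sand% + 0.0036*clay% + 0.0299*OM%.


FC = 0.2576 - 0.0020*38 + 0.0036*19 + 0.0299*4.1
   = 0.2576 - 0.0760 + 0.0684 + 0.1226
   = 0.3726


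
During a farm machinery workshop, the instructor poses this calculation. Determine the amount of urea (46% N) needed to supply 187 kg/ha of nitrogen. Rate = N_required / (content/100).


Rate = N_required / (N_content / 100)
     = 187 / (46 / 100)
     = 187 / 0.46
     = 406.52 kg/ha


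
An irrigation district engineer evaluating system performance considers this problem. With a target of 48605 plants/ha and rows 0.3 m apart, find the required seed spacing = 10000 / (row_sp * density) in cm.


spacing = 10000 / (row_sp * density)
        = 10000 / (0.3 * 48605)
        = 10000 / 14581.50
        = 0.68580 m = 68.58 cm


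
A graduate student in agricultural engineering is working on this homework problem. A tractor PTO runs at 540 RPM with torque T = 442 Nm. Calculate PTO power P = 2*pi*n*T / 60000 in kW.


P = 2*pi*n*T / 60000
  = 2*pi * 540 * 442 / 60000
  = 1499670.67 / 60000
  = 24.99 kW


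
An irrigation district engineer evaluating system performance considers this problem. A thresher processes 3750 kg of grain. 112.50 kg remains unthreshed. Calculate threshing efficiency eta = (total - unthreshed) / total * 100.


eta = (total - unthreshed) / total * 100
    = (3750 - 112.50) / 3750 * 100
    = 3637.50 / 3750 * 100
    = 97%


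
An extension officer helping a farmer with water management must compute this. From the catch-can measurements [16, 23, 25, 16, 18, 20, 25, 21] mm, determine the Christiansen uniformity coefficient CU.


xbar = 164 / 8 = 20.500
sum|xi - xbar| = 24
CU = 100 * (1 - 24 / (8 * 20.500))
   = 100 * (1 - 0.1463)
   = 85.37%


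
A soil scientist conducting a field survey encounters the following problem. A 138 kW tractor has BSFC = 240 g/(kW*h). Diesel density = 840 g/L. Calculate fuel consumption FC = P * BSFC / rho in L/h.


FC = P * BSFC / rho_fuel
   = 138 * 240 / 840
   = 33120 / 840
   = 39.43 L/h


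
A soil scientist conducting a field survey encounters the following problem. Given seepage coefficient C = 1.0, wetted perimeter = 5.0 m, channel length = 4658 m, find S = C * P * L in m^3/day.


S = C * P * L
  = 1.0 * 5.0 * 4658
  = 23290 m^3/day


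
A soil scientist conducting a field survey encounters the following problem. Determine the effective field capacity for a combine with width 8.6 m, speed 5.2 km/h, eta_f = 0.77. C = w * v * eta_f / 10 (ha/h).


C = w * v * eta_f / 10
  = 8.6 * 5.2 * 0.77 / 10
  = 34.43 / 10
  = 3.44 ha/h


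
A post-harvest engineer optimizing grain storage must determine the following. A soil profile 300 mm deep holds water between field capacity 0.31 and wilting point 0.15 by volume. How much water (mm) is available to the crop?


AW = (FC - WP) * D
   = (0.31 - 0.15) * 300
   = 0.16 * 300
   = 48 mm


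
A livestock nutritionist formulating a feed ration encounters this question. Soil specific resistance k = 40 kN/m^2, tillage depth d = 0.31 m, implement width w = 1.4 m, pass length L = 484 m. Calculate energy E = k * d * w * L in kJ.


E = k * d * w * L
  = 40 * 0.31 * 1.4 * 484
  = 8402.24 kJ


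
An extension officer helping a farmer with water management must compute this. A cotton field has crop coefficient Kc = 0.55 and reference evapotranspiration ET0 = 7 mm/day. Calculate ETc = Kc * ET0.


ETc = Kc * ET0
    = 0.55 * 7
    = 3.85 mm/day


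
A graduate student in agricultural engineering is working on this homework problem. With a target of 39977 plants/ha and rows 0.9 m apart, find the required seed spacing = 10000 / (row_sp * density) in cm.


spacing = 10000 / (row_sp * density)
        = 10000 / (0.9 * 39977)
        = 10000 / 35979.30
        = 0.27794 m = 27.79 cm


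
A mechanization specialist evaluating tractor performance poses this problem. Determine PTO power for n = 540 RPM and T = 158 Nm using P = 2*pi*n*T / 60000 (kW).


P = 2*pi*n*T / 60000
  = 2*pi * 540 * 158 / 60000
  = 536081.37 / 60000
  = 8.93 kW


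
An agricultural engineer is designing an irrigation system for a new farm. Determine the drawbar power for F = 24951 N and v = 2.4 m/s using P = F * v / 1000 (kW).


P = F * v / 1000
  = 24951 * 2.4 / 1000
  = 59882.40 / 1000
  = 59.88 kW


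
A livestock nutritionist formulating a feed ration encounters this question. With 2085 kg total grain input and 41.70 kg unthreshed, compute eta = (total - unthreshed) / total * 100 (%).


eta = (total - unthreshed) / total * 100
    = (2085 - 41.70) / 2085 * 100
    = 2043.30 / 2085 * 100
    = 98%


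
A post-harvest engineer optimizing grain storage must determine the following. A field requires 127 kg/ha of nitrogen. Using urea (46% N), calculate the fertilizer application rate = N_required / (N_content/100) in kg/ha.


Rate = N_required / (N_content / 100)
     = 127 / (46 / 100)
     = 127 / 0.46
     = 276.09 kg/ha


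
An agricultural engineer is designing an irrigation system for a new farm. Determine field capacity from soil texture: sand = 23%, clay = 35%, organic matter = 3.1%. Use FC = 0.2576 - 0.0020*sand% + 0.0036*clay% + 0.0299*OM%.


FC = 0.2576 - 0.0020*23 + 0.0036*35 + 0.0299*3.1
   = 0.2576 - 0.0460 + 0.1260 + 0.0927
   = 0.4303


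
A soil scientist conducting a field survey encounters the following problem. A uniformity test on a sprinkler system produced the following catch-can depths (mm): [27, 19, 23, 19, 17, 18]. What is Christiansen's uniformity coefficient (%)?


xbar = 123 / 6 = 20.500
sum|xi - xbar| = 18
CU = 100 * (1 - 18 / (6 * 20.500))
   = 100 * (1 - 0.1463)
   = 85.37%


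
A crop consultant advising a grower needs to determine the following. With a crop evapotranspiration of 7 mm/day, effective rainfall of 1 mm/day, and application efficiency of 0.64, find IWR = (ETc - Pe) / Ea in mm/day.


IWR = (ETc - Pe) / Ea
    = (7 - 1) / 0.64
    = 6 / 0.64
    = 9.38 mm/day


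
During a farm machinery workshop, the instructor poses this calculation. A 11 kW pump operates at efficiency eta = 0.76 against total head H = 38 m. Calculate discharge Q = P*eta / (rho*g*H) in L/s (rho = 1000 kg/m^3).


Q = (P * 1000 * eta) / (rho * g * H)
  = (11 * 1000 * 0.76) / (1000 * 9.81 * 38)
  = 8360 / 372780
  = 0.02243 m^3/s = 22.43 L/s


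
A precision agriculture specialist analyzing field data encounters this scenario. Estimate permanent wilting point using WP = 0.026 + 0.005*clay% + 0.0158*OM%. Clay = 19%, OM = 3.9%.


WP = 0.026 + 0.005*19 + 0.0158*3.9
   = 0.026 + 0.0950 + 0.0616
   = 0.1826


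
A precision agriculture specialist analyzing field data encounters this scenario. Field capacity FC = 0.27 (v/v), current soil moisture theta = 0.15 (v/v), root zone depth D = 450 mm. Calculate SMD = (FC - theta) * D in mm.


SMD = (FC - theta) * D
    = (0.27 - 0.15) * 450
    = 0.120 * 450
    = 54 mm


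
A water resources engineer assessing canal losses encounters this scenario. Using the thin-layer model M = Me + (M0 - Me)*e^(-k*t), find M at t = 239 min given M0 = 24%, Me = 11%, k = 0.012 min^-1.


M = Me + (M0 - Me) * e^(-k*t)
  = 11 + (24 - 11) * e^(-0.012*239)
  = 11 + 13 * e^(-2.868)
  = 11 + 13 * 0.05681
  = 11 + 0.7386
  = 11.74%


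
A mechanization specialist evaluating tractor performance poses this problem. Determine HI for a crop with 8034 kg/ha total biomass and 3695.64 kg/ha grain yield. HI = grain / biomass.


HI = grain_yield / biomass
   = 3695.64 / 8034
   = 0.46


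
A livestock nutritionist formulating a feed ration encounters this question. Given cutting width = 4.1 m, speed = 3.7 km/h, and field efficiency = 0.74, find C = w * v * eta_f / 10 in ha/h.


C = w * v * eta_f / 10
  = 4.1 * 3.7 * 0.74 / 10
  = 11.23 / 10
  = 1.12 ha/h


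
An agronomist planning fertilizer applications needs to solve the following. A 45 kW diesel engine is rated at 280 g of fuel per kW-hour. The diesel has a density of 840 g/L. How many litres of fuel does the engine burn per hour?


FC = P * BSFC / rho_fuel
   = 45 * 280 / 840
   = 12600 / 840
   = 15 L/h


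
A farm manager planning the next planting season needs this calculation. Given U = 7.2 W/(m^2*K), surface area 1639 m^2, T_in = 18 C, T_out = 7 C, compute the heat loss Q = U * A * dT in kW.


dT = 18 - (7) = 11 K
Q = U * A * dT
  = 7.2 * 1639 * 11
  = 129808.80 W = 129.81 kW


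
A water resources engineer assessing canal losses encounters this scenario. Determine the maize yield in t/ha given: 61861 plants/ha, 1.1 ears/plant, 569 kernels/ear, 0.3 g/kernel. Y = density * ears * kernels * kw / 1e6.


Y = density * ears * kernels * kw
  = 61861 * 1.1 * 569 * 0.3 g/ha
  = 11615639.97 g/ha
  = 11615.64 kg/ha = 11.62 t/ha


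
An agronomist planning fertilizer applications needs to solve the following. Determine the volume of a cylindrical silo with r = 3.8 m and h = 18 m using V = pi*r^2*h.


V = pi * r^2 * h
  = pi * 3.8^2 * 18
  = pi * 14.44 * 18
  = 816.56 m^3


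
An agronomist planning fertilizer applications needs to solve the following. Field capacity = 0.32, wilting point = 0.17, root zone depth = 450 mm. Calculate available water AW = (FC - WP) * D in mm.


AW = (FC - WP) * D
   = (0.32 - 0.17) * 450
   = 0.15 * 450
   = 67.50 mm


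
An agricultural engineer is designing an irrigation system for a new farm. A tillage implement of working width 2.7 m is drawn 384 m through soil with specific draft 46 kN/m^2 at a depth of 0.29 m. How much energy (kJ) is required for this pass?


E = k * d * w * L
  = 46 * 0.29 * 2.7 * 384
  = 13830.91 kJ


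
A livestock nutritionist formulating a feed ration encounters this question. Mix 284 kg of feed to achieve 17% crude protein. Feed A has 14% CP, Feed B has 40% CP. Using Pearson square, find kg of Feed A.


parts_A = CP_b - target = 40 - 17 = 23
parts_B = target - CP_a = 17 - 14 = 3
total_parts = 23 + 3 = 26
Feed A = 284 * 23 / 26 = 251.23 kg
Feed B = 284 * 3 / 26 = 32.77 kg

251.23 kg


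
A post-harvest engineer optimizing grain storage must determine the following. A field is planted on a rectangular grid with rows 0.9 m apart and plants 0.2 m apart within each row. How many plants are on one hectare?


D = 10000 / (row_sp * plant_sp)
  = 10000 / (0.9 * 0.2)
  = 10000 / 0.1800
  = 55555.56 plants/ha


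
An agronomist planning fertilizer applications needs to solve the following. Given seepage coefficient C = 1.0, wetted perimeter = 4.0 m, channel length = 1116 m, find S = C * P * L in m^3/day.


S = C * P * L
  = 1.0 * 4.0 * 1116
  = 4464 m^3/day


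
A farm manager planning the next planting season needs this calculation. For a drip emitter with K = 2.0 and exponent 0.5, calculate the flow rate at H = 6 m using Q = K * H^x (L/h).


Q = K * H^x
  = 2.0 * 6^0.5
  = 2.0 * 2.4495
  = 4.90 L/h


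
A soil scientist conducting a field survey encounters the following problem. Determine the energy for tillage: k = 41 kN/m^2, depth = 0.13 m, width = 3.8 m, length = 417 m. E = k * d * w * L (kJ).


E = k * d * w * L
  = 41 * 0.13 * 3.8 * 417
  = 8445.92 kJ


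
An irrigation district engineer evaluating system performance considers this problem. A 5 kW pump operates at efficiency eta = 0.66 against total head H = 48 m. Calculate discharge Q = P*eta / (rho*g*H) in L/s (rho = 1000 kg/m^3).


Q = (P * 1000 * eta) / (rho * g * H)
  = (5 * 1000 * 0.66) / (1000 * 9.81 * 48)
  = 3300 / 470880
  = 0.00701 m^3/s = 7.01 L/s


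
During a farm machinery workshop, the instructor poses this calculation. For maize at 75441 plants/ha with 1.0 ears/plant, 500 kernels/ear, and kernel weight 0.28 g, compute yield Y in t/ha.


Y = density * ears * kernels * kw
  = 75441 * 1.0 * 500 * 0.28 g/ha
  = 10561740.00 g/ha
  = 10561.74 kg/ha = 10.56 t/ha


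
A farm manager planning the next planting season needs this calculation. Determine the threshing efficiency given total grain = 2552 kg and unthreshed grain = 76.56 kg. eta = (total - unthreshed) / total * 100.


eta = (total - unthreshed) / total * 100
    = (2552 - 76.56) / 2552 * 100
    = 2475.44 / 2552 * 100
    = 97%


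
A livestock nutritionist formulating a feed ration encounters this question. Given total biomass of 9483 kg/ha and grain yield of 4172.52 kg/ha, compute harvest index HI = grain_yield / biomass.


HI = grain_yield / biomass
   = 4172.52 / 9483
   = 0.44


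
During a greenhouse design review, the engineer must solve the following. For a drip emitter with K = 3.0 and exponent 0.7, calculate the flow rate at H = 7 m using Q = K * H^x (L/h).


Q = K * H^x
  = 3.0 * 7^0.7
  = 3.0 * 3.9045
  = 11.71 L/h


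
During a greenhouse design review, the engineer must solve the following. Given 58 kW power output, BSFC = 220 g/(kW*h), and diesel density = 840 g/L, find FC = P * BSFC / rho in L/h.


FC = P * BSFC / rho_fuel
   = 58 * 220 / 840
   = 12760 / 840
   = 15.19 L/h


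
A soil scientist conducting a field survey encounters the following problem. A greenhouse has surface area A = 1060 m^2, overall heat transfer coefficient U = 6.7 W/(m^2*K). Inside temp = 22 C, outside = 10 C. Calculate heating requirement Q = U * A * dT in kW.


dT = 22 - (10) = 12 K
Q = U * A * dT
  = 6.7 * 1060 * 12
  = 85224 W = 85.22 kW


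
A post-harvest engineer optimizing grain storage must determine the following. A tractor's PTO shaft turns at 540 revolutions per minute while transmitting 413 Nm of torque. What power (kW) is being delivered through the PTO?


P = 2*pi*n*T / 60000
  = 2*pi * 540 * 413 / 60000
  = 1401275.99 / 60000
  = 23.35 kW


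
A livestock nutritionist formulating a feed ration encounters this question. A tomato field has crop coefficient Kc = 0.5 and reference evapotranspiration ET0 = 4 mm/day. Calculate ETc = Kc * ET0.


ETc = Kc * ET0
    = 0.5 * 4
    = 2 mm/day


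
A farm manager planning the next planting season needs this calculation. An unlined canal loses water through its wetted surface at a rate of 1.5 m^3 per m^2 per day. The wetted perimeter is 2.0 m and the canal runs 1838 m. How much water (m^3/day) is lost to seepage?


S = C * P * L
  = 1.5 * 2.0 * 1838
  = 5514 m^3/day


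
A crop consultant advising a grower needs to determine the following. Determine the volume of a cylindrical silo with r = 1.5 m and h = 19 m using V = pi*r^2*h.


V = pi * r^2 * h
  = pi * 1.5^2 * 19
  = pi * 2.25 * 19
  = 134.30 m^3


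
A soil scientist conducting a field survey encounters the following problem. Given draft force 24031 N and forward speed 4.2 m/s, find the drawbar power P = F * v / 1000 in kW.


P = F * v / 1000
  = 24031 * 4.2 / 1000
  = 100930.20 / 1000
  = 100.93 kW


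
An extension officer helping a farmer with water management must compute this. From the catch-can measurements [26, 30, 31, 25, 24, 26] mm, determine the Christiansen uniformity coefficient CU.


xbar = 162 / 6 = 27
sum|xi - xbar| = 14
CU = 100 * (1 - 14 / (6 * 27))
   = 100 * (1 - 0.0864)
   = 91.36%


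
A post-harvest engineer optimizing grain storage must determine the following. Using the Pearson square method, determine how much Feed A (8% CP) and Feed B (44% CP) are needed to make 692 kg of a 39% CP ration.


parts_A = CP_b - target = 44 - 39 = 5
parts_B = target - CP_a = 39 - 8 = 31
total_parts = 5 + 31 = 36
Feed A = 692 * 5 / 36 = 96.11 kg
Feed B = 692 * 31 / 36 = 595.89 kg

96.11 kg


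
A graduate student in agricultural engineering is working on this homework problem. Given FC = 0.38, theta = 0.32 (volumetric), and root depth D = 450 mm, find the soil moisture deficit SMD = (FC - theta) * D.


SMD = (FC - theta) * D
    = (0.38 - 0.32) * 450
    = 0.060 * 450
    = 27 mm


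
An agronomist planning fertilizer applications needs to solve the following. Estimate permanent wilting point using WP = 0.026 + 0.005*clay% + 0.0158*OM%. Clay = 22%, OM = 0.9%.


WP = 0.026 + 0.005*22 + 0.0158*0.9
   = 0.026 + 0.1100 + 0.0142
   = 0.1502


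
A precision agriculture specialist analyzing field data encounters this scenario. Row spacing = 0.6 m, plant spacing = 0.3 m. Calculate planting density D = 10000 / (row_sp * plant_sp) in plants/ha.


D = 10000 / (row_sp * plant_sp)
  = 10000 / (0.6 * 0.3)
  = 10000 / 0.1800
  = 55555.56 plants/ha


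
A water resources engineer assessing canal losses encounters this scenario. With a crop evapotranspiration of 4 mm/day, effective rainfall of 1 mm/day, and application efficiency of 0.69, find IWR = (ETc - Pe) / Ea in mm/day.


IWR = (ETc - Pe) / Ea
    = (4 - 1) / 0.69
    = 3 / 0.69
    = 4.35 mm/day


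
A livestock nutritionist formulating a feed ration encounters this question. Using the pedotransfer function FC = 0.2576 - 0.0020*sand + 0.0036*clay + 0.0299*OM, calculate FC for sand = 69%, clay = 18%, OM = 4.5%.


FC = 0.2576 - 0.0020*69 + 0.0036*18 + 0.0299*4.5
   = 0.2576 - 0.1380 + 0.0648 + 0.1346
   = 0.3190


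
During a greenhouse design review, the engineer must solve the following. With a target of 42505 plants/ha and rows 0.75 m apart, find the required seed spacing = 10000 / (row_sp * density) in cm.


spacing = 10000 / (row_sp * density)
        = 10000 / (0.75 * 42505)
        = 10000 / 31878.75
        = 0.31369 m = 31.37 cm


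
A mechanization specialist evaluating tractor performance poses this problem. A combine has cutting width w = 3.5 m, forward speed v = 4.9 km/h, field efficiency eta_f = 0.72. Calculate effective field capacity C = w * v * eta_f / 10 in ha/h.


C = w * v * eta_f / 10
  = 3.5 * 4.9 * 0.72 / 10
  = 12.35 / 10
  = 1.23 ha/h


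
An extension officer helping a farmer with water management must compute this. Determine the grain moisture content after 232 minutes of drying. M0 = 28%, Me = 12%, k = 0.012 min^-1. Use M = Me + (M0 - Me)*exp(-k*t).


M = Me + (M0 - Me) * e^(-k*t)
  = 12 + (28 - 12) * e^(-0.012*232)
  = 12 + 16 * e^(-2.784)
  = 12 + 16 * 0.06179
  = 12 + 0.9887
  = 12.99%


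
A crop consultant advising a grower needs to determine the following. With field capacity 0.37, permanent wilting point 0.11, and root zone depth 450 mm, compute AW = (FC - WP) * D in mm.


AW = (FC - WP) * D
   = (0.37 - 0.11) * 450
   = 0.26 * 450
   = 117 mm


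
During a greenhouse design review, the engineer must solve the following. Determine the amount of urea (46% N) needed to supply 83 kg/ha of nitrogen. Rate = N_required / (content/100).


Rate = N_required / (N_content / 100)
     = 83 / (46 / 100)
     = 83 / 0.46
     = 180.43 kg/ha


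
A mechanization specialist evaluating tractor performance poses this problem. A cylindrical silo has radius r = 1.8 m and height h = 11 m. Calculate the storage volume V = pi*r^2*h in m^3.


V = pi * r^2 * h
  = pi * 1.8^2 * 11
  = pi * 3.24 * 11
  = 111.97 m^3


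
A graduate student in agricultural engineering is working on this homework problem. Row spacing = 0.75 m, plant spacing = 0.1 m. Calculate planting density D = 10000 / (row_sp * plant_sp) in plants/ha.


D = 10000 / (row_sp * plant_sp)
  = 10000 / (0.75 * 0.1)
  = 10000 / 0.0750
  = 133333.33 plants/ha


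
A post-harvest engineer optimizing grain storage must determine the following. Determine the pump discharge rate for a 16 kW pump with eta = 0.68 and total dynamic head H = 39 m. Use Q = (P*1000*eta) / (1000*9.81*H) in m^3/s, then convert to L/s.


Q = (P * 1000 * eta) / (rho * g * H)
  = (16 * 1000 * 0.68) / (1000 * 9.81 * 39)
  = 10880 / 382590
  = 0.02844 m^3/s = 28.44 L/s


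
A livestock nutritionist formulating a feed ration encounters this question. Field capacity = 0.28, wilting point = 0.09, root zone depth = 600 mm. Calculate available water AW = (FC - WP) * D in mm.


AW = (FC - WP) * D
   = (0.28 - 0.09) * 600
   = 0.19 * 600
   = 114 mm


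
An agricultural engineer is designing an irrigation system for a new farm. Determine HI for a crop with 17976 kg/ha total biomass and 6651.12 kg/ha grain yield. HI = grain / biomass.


HI = grain_yield / biomass
   = 6651.12 / 17976
   = 0.37


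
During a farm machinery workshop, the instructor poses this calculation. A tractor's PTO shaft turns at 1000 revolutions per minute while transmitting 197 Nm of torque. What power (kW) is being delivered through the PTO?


P = 2*pi*n*T / 60000
  = 2*pi * 1000 * 197 / 60000
  = 1237787.51 / 60000
  = 20.63 kW


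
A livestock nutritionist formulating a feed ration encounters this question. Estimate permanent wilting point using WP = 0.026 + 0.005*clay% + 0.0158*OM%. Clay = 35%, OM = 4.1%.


WP = 0.026 + 0.005*35 + 0.0158*4.1
   = 0.026 + 0.1750 + 0.0648
   = 0.2658


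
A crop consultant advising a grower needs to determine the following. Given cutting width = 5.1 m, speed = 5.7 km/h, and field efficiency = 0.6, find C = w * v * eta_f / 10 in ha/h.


C = w * v * eta_f / 10
  = 5.1 * 5.7 * 0.6 / 10
  = 17.44 / 10
  = 1.74 ha/h


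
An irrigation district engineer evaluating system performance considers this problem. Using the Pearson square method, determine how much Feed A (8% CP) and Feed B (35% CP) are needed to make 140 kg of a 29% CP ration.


parts_A = CP_b - target = 35 - 29 = 6
parts_B = target - CP_a = 29 - 8 = 21
total_parts = 6 + 21 = 27
Feed A = 140 * 6 / 27 = 31.11 kg
Feed B = 140 * 21 / 27 = 108.89 kg

31.11 kg


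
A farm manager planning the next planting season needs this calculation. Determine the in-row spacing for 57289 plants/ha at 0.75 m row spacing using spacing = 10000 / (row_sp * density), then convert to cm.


spacing = 10000 / (row_sp * density)
        = 10000 / (0.75 * 57289)
        = 10000 / 42966.75
        = 0.23274 m = 23.27 cm


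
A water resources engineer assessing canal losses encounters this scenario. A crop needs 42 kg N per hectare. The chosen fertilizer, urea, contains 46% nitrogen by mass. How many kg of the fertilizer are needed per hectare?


Rate = N_required / (N_content / 100)
     = 42 / (46 / 100)
     = 42 / 0.46
     = 91.30 kg/ha


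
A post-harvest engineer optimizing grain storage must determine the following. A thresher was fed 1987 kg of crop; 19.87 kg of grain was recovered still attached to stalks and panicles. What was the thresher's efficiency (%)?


eta = (total - unthreshed) / total * 100
    = (1987 - 19.87) / 1987 * 100
    = 1967.13 / 1987 * 100
    = 99%


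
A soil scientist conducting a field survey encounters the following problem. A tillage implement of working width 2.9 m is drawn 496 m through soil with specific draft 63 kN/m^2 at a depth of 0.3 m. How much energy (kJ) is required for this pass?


E = k * d * w * L
  = 63 * 0.3 * 2.9 * 496
  = 27185.76 kJ


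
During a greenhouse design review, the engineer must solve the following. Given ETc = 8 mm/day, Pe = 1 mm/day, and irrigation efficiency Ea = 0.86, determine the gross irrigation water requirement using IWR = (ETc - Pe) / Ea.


IWR = (ETc - Pe) / Ea
    = (8 - 1) / 0.86
    = 7 / 0.86
    = 8.14 mm/day


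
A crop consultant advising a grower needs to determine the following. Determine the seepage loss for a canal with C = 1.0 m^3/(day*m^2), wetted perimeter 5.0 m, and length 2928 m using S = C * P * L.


S = C * P * L
  = 1.0 * 5.0 * 2928
  = 14640 m^3/day


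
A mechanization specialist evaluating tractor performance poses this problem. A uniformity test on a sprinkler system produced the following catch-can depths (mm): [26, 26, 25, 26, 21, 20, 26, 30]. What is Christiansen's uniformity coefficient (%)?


xbar = 200 / 8 = 25
sum|xi - xbar| = 18
CU = 100 * (1 - 18 / (8 * 25))
   = 100 * (1 - 0.0900)
   = 91%


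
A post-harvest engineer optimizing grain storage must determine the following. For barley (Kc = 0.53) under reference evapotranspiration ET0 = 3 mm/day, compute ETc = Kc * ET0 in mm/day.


ETc = Kc * ET0
    = 0.53 * 3
    = 1.59 mm/day


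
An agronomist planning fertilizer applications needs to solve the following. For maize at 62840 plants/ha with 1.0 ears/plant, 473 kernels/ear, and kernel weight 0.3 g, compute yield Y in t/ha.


Y = density * ears * kernels * kw
  = 62840 * 1.0 * 473 * 0.3 g/ha
  = 8916996 g/ha
  = 8917.00 kg/ha = 8.92 t/ha


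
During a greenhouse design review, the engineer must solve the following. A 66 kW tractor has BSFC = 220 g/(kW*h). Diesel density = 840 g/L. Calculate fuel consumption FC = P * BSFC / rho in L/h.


FC = P * BSFC / rho_fuel
   = 66 * 220 / 840
   = 14520 / 840
   = 17.29 L/h


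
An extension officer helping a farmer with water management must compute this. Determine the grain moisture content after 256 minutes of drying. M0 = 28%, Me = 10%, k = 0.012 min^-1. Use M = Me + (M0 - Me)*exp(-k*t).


M = Me + (M0 - Me) * e^(-k*t)
  = 10 + (28 - 10) * e^(-0.012*256)
  = 10 + 18 * e^(-3.072)
  = 10 + 18 * 0.04633
  = 10 + 0.8339
  = 10.83%


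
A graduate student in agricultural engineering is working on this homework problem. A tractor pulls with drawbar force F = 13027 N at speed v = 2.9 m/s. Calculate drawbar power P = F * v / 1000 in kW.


P = F * v / 1000
  = 13027 * 2.9 / 1000
  = 37778.30 / 1000
  = 37.78 kW


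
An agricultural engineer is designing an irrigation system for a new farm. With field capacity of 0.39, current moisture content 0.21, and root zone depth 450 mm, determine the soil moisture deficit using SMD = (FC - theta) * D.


SMD = (FC - theta) * D
    = (0.39 - 0.21) * 450
    = 0.180 * 450
    = 81 mm


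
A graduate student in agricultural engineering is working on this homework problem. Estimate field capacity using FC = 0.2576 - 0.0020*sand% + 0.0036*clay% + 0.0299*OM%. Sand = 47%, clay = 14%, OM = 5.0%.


FC = 0.2576 - 0.0020*47 + 0.0036*14 + 0.0299*5.0
   = 0.2576 - 0.0940 + 0.0504 + 0.1495
   = 0.3635


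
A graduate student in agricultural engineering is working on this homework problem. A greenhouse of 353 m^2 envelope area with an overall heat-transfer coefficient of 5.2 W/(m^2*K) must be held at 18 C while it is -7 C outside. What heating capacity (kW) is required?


dT = 18 - (-7) = 25 K
Q = U * A * dT
  = 5.2 * 353 * 25
  = 45890 W = 45.89 kW


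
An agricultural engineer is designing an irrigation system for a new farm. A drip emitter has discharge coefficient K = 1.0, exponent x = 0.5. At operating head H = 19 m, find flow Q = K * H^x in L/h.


Q = K * H^x
  = 1.0 * 19^0.5
  = 1.0 * 4.3589
  = 4.36 L/h


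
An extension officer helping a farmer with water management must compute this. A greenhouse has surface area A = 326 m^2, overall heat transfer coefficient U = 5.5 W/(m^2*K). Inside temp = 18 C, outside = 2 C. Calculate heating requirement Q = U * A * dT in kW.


dT = 18 - (2) = 16 K
Q = U * A * dT
  = 5.5 * 326 * 16
  = 28688 W = 28.69 kW


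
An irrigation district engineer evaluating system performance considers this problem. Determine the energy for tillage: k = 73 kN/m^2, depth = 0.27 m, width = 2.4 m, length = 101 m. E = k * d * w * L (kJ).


E = k * d * w * L
  = 73 * 0.27 * 2.4 * 101
  = 4777.70 kJ


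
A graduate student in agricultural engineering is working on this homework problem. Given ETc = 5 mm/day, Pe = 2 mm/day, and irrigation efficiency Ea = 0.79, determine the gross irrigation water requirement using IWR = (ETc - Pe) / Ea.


IWR = (ETc - Pe) / Ea
    = (5 - 2) / 0.79
    = 3 / 0.79
    = 3.80 mm/day


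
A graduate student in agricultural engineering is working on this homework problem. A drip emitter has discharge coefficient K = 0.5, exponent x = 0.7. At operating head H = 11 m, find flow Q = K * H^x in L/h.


Q = K * H^x
  = 0.5 * 11^0.7
  = 0.5 * 5.3577
  = 2.68 L/h


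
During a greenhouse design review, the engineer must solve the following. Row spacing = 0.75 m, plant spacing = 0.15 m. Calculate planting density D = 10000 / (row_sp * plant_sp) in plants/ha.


D = 10000 / (row_sp * plant_sp)
  = 10000 / (0.75 * 0.15)
  = 10000 / 0.1125
  = 88888.89 plants/ha


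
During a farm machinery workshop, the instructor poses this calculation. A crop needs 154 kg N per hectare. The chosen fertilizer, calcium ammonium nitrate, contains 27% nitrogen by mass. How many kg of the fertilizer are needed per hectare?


Rate = N_required / (N_content / 100)
     = 154 / (27 / 100)
     = 154 / 0.27
     = 570.37 kg/ha


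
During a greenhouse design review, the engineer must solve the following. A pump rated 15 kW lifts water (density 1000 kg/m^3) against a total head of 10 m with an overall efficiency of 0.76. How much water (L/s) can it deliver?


Q = (P * 1000 * eta) / (rho * g * H)
  = (15 * 1000 * 0.76) / (1000 * 9.81 * 10)
  = 11400 / 98100
  = 0.11621 m^3/s = 116.21 L/s


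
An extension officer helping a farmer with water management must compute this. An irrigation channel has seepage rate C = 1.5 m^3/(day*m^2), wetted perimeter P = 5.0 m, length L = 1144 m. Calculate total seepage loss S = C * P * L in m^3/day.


S = C * P * L
  = 1.5 * 5.0 * 1144
  = 8580 m^3/day


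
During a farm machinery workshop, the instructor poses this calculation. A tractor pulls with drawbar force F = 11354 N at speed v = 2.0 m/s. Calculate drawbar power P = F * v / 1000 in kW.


P = F * v / 1000
  = 11354 * 2.0 / 1000
  = 22708 / 1000
  = 22.71 kW


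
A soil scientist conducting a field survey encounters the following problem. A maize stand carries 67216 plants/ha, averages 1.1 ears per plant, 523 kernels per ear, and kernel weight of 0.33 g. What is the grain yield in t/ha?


Y = density * ears * kernels * kw
  = 67216 * 1.1 * 523 * 0.33 g/ha
  = 12760890.38 g/ha
  = 12760.89 kg/ha = 12.76 t/ha


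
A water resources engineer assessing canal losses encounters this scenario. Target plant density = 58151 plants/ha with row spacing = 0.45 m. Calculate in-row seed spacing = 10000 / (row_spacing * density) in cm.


spacing = 10000 / (row_sp * density)
        = 10000 / (0.45 * 58151)
        = 10000 / 26167.95
        = 0.38215 m = 38.21 cm


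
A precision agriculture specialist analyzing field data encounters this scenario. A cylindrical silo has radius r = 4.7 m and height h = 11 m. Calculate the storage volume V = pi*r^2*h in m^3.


V = pi * r^2 * h
  = pi * 4.7^2 * 11
  = pi * 22.09 * 11
  = 763.38 m^3


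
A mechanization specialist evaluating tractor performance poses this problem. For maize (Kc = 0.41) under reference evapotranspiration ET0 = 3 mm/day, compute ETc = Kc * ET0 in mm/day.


ETc = Kc * ET0
    = 0.41 * 3
    = 1.23 mm/day


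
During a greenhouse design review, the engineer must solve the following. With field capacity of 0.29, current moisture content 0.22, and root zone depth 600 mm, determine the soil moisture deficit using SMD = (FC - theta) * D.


SMD = (FC - theta) * D
    = (0.29 - 0.22) * 600
    = 0.070 * 600
    = 42 mm


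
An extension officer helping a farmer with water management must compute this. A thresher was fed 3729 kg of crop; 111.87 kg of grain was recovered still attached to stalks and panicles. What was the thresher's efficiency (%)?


eta = (total - unthreshed) / total * 100
    = (3729 - 111.87) / 3729 * 100
    = 3617.13 / 3729 * 100
    = 97%


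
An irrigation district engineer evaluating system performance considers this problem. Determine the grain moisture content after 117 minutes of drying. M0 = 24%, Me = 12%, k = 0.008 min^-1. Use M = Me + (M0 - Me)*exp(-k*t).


M = Me + (M0 - Me) * e^(-k*t)
  = 12 + (24 - 12) * e^(-0.008*117)
  = 12 + 12 * e^(-0.936)
  = 12 + 12 * 0.39219
  = 12 + 4.7063
  = 16.71%


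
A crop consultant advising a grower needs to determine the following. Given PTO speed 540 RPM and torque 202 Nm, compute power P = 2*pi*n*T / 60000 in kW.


P = 2*pi*n*T / 60000
  = 2*pi * 540 * 202 / 60000
  = 685369.85 / 60000
  = 11.42 kW


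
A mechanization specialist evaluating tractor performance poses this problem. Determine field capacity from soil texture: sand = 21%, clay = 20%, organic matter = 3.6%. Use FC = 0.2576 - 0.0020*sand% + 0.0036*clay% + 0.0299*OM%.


FC = 0.2576 - 0.0020*21 + 0.0036*20 + 0.0299*3.6
   = 0.2576 - 0.0420 + 0.0720 + 0.1076
   = 0.3952


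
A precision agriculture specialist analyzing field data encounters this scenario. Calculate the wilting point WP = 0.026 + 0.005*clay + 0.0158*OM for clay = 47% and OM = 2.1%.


WP = 0.026 + 0.005*47 + 0.0158*2.1
   = 0.026 + 0.2350 + 0.0332
   = 0.2942


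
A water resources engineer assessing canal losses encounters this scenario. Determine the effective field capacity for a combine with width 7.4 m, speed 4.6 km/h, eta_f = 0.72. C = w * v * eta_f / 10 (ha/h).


C = w * v * eta_f / 10
  = 7.4 * 4.6 * 0.72 / 10
  = 24.51 / 10
  = 2.45 ha/h


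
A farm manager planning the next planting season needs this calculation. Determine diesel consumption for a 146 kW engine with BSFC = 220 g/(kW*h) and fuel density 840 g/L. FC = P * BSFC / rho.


FC = P * BSFC / rho_fuel
   = 146 * 220 / 840
   = 32120 / 840
   = 38.24 L/h


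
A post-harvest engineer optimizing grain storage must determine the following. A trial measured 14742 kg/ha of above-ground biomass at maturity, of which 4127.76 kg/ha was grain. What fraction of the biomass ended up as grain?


HI = grain_yield / biomass
   = 4127.76 / 14742
   = 0.28


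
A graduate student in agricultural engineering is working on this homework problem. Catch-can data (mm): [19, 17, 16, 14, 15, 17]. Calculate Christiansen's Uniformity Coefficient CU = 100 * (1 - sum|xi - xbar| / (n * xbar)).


xbar = 98 / 6 = 16.333
sum|xi - xbar| = 8
CU = 100 * (1 - 8 / (6 * 16.333))
   = 100 * (1 - 0.0816)
   = 91.84%


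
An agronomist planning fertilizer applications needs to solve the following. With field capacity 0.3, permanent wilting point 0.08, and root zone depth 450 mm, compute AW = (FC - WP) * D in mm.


AW = (FC - WP) * D
   = (0.3 - 0.08) * 450
   = 0.22 * 450
   = 99 mm


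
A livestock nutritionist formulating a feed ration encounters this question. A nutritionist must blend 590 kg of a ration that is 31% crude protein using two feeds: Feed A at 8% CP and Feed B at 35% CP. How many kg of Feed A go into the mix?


parts_A = CP_b - target = 35 - 31 = 4
parts_B = target - CP_a = 31 - 8 = 23
total_parts = 4 + 23 = 27
Feed A = 590 * 4 / 27 = 87.41 kg
Feed B = 590 * 23 / 27 = 502.59 kg

87.41 kg


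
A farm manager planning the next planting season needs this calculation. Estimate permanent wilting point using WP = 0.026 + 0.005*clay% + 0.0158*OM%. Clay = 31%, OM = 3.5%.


WP = 0.026 + 0.005*31 + 0.0158*3.5
   = 0.026 + 0.1550 + 0.0553
   = 0.2363


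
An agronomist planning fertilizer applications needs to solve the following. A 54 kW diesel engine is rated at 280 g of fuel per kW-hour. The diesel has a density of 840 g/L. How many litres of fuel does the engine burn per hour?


FC = P * BSFC / rho_fuel
   = 54 * 280 / 840
   = 15120 / 840
   = 18 L/h


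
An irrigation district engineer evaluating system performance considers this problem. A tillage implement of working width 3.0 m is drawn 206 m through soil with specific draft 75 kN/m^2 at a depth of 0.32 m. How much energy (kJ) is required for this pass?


E = k * d * w * L
  = 75 * 0.32 * 3.0 * 206
  = 14832 kJ


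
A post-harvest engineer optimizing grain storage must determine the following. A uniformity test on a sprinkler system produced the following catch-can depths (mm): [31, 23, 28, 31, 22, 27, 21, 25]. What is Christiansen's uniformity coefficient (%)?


xbar = 208 / 8 = 26
sum|xi - xbar| = 26
CU = 100 * (1 - 26 / (8 * 26))
   = 100 * (1 - 0.1250)
   = 87.50%
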